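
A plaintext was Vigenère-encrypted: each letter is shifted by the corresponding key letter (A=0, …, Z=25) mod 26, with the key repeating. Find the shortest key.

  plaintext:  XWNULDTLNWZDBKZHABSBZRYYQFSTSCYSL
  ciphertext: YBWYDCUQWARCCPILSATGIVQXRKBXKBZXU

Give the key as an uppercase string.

  i= 0: Y-X =  1 → B
  i= 1: B-W =  5 → F
  i= 2: W-N =  9 → J
  i= 3: Y-U =  4 → E
  i= 4: D-L = 18 → S
  i= 5: C-D = 25 → Z
  i= 6: U-T =  1 → B
  i= 7: Q-L =  5 → F
  i= 8: W-N =  9 → J
  i= 9: A-W =  4 → E
  i=10: R-Z = 18 → S
  i=11: C-D = 25 → Z
  i=12: C-B =  1 → B
  i=13: P-K =  5 → F
  i=14: I-Z =  9 → J
  i=15: L-H =  4 → E
  i=16: S-A = 18 → S
  i=17: A-B = 25 → Z
  i=18: T-S =  1 → B
  i=19: G-B =  5 → F
  i=20: I-Z =  9 → J
  i=21: V-R =  4 → E
  i=22: Q-Y = 18 → S
  i=23: X-Y = 25 → Z
  i=24: R-Q =  1 → B
  i=25: K-F =  5 → F
  i=26: B-S =  9 → J
  i=27: X-T =  4 → E
  i=28: K-S = 18 → S
  i=29: B-C = 25 → Z
  i=30: Z-Y =  1 → B
  i=31: X-S =  5 → F
  i=32: U-L =  9 → J
  shifts repeat with period 6: BFJESZ

BFJESZ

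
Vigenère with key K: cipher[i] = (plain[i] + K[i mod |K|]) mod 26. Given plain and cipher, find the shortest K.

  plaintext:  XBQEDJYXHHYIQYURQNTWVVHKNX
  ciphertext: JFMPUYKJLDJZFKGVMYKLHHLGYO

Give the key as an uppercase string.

MEWLRPM

  i= 0: J-X = 12 → M
  i= 1: F-B =  4 → E
  i= 2: M-Q = 22 → W
  i= 3: P-E = 11 → L
  i= 4: U-D = 17 → R
  i= 5: Y-J = 15 → P
  i= 6: K-Y = 12 → M
  i= 7: J-X = 12 → M
  i= 8: L-H =  4 → E
  i= 9: D-H = 22 → W
  i=10: J-Y = 11 → L
  i=11: Z-I = 17 → R
  i=12: F-Q = 15 → P
  i=13: K-Y = 12 → M
  i=14: G-U = 12 → M
  i=15: V-R =  4 → E
  i=16: M-Q = 22 → W
  i=17: Y-N = 11 → L
  i=18: K-T = 17 → R
  i=19: L-W = 15 → P
  i=20: H-V = 12 → M
  i=21: H-V = 12 → M
  i=22: L-H =  4 → E
  i=23: G-K = 22 → W
  i=24: Y-N = 11 → L
  i=25: O-X = 17 → R
  shifts repeat with period 7: MEWLRPM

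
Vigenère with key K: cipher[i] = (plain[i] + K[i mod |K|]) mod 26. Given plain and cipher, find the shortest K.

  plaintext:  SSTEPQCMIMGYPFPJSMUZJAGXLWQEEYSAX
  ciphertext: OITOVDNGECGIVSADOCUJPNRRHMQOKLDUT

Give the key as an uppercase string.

WQAKGNLU

  i= 0: O-S = 22 → W
  i= 1: I-S = 16 → Q
  i= 2: T-T =  0 → A
  i= 3: O-E = 10 → K
  i= 4: V-P =  6 → G
  i= 5: D-Q = 13 → N
  i= 6: N-C = 11 → L
  i= 7: G-M = 20 → U
  i= 8: E-I = 22 → W
  i= 9: C-M = 16 → Q
  i=10: G-G =  0 → A
  i=11: I-Y = 10 → K
  i=12: V-P =  6 → G
  i=13: S-F = 13 → N
  i=14: A-P = 11 → L
  i=15: D-J = 20 → U
  i=16: O-S = 22 → W
  i=17: C-M = 16 → Q
  i=18: U-U =  0 → A
  i=19: J-Z = 10 → K
  i=20: P-J =  6 → G
  i=21: N-A = 13 → N
  i=22: R-G = 11 → L
  i=23: R-X = 20 → U
  i=24: H-L = 22 → W
  i=25: M-W = 16 → Q
  i=26: Q-Q =  0 → A
  i=27: O-E = 10 → K
  i=28: K-E =  6 → G
  i=29: L-Y = 13 → N
  i=30: D-S = 11 → L
  i=31: U-A = 20 → U
  i=32: T-X = 22 → W
  shifts repeat with period 8: WQAKGNLU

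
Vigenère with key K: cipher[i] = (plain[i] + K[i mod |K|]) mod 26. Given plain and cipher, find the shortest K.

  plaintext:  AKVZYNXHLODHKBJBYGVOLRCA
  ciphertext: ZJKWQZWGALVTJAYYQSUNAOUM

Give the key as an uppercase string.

  i= 0: Z-A = 25 → Z
  i= 1: J-K = 25 → Z
  i= 2: K-V = 15 → P
  i= 3: W-Z = 23 → X
  i= 4: Q-Y = 18 → S
  i= 5: Z-N = 12 → M
  i= 6: W-X = 25 → Z
  i= 7: G-H = 25 → Z
  i= 8: A-L = 15 → P
  i= 9: L-O = 23 → X
  i=10: V-D = 18 → S
  i=11: T-H = 12 → M
  i=12: J-K = 25 → Z
  i=13: A-B = 25 → Z
  i=14: Y-J = 15 → P
  i=15: Y-B = 23 → X
  i=16: Q-Y = 18 → S
  i=17: S-G = 12 → M
  i=18: U-V = 25 → Z
  i=19: N-O = 25 → Z
  i=20: A-L = 15 → P
  i=21: O-R = 23 → X
  i=22: U-C = 18 → S
  i=23: M-A = 12 → M
  shifts repeat with period 6: ZZPXSM

ZZPXSM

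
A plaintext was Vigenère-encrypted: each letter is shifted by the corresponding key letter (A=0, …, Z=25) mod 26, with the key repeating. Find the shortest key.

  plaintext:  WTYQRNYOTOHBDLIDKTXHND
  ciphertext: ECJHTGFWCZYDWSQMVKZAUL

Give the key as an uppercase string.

  i= 0: E-W =  8 → I
  i= 1: C-T =  9 → J
  i= 2: J-Y = 11 → L
  i= 3: H-Q = 17 → R
  i= 4: T-R =  2 → C
  i= 5: G-N = 19 → T
  i= 6: F-Y =  7 → H
  i= 7: W-O =  8 → I
  i= 8: C-T =  9 → J
  i= 9: Z-O = 11 → L
  i=10: Y-H = 17 → R
  i=11: D-B =  2 → C
  i=12: W-D = 19 → T
  i=13: S-L =  7 → H
  i=14: Q-I =  8 → I
  i=15: M-D =  9 → J
  i=16: V-K = 11 → L
  i=17: K-T = 17 → R
  i=18: Z-X =  2 → C
  i=19: A-H = 19 → T
  i=20: U-N =  7 → H
  i=21: L-D =  8 → I
  shifts repeat with period 7: IJLRCTH

IJLRCTH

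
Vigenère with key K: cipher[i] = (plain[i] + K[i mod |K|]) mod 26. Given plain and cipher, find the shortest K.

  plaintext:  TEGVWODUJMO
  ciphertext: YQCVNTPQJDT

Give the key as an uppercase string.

FMWAR

  i= 0: Y-T =  5 → F
  i= 1: Q-E = 12 → M
  i= 2: C-G = 22 → W
  i= 3: V-V =  0 → A
  i= 4: N-W = 17 → R
  i= 5: T-O =  5 → F
  i= 6: P-D = 12 → M
  i= 7: Q-U = 22 → W
  i= 8: J-J =  0 → A
  i= 9: D-M = 17 → R
  i=10: T-O =  5 → F
  shifts repeat with period 5: FMWAR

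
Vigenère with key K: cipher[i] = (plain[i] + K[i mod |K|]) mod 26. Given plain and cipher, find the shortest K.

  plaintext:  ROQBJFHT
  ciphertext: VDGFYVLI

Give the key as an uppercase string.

  i= 0: V-R =  4 → E
  i= 1: D-O = 15 → P
  i= 2: G-Q = 16 → Q
  i= 3: F-B =  4 → E
  i= 4: Y-J = 15 → P
  i= 5: V-F = 16 → Q
  i= 6: L-H =  4 → E
  i= 7: I-T = 15 → P
  shifts repeat with period 3: EPQ

EPQ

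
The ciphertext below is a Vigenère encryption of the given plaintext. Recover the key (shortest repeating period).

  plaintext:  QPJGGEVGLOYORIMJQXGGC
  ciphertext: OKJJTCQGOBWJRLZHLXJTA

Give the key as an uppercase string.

YVADN

  i= 0: O-Q = 24 → Y
  i= 1: K-P = 21 → V
  i= 2: J-J =  0 → A
  i= 3: J-G =  3 → D
  i= 4: T-G = 13 → N
  i= 5: C-E = 24 → Y
  i= 6: Q-V = 21 → V
  i= 7: G-G =  0 → A
  i= 8: O-L =  3 → D
  i= 9: B-O = 13 → N
  i=10: W-Y = 24 → Y
  i=11: J-O = 21 → V
  i=12: R-R =  0 → A
  i=13: L-I =  3 → D
  i=14: Z-M = 13 → N
  i=15: H-J = 24 → Y
  i=16: L-Q = 21 → V
  i=17: X-X =  0 → A
  i=18: J-G =  3 → D
  i=19: T-G = 13 → N
  i=20: A-C = 24 → Y
  shifts repeat with period 5: YVADN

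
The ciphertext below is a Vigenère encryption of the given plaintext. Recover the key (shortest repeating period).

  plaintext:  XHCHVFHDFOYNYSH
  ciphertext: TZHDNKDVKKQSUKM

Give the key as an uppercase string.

WSF

  i= 0: T-X = 22 → W
  i= 1: Z-H = 18 → S
  i= 2: H-C =  5 → F
  i= 3: D-H = 22 → W
  i= 4: N-V = 18 → S
  i= 5: K-F =  5 → F
  i= 6: D-H = 22 → W
  i= 7: V-D = 18 → S
  i= 8: K-F =  5 → F
  i= 9: K-O = 22 → W
  i=10: Q-Y = 18 → S
  i=11: S-N =  5 → F
  i=12: U-Y = 22 → W
  i=13: K-S = 18 → S
  i=14: M-H =  5 → F
  shifts repeat with period 3: WSF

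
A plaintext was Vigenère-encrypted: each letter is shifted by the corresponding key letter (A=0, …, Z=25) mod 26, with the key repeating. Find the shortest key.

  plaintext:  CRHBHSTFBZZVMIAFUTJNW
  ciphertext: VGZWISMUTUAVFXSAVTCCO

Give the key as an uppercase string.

TPSVBA

  i= 0: V-C = 19 → T
  i= 1: G-R = 15 → P
  i= 2: Z-H = 18 → S
  i= 3: W-B = 21 → V
  i= 4: I-H =  1 → B
  i= 5: S-S =  0 → A
  i= 6: M-T = 19 → T
  i= 7: U-F = 15 → P
  i= 8: T-B = 18 → S
  i= 9: U-Z = 21 → V
  i=10: A-Z =  1 → B
  i=11: V-V =  0 → A
  i=12: F-M = 19 → T
  i=13: X-I = 15 → P
  i=14: S-A = 18 → S
  i=15: A-F = 21 → V
  i=16: V-U =  1 → B
  i=17: T-T =  0 → A
  i=18: C-J = 19 → T
  i=19: C-N = 15 → P
  i=20: O-W = 18 → S
  shifts repeat with period 6: TPSVBA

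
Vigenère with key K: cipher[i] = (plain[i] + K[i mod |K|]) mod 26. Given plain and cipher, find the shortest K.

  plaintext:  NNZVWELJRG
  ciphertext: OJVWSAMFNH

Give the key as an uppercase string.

BWW

  i= 0: O-N =  1 → B
  i= 1: J-N = 22 → W
  i= 2: V-Z = 22 → W
  i= 3: W-V =  1 → B
  i= 4: S-W = 22 → W
  i= 5: A-E = 22 → W
  i= 6: M-L =  1 → B
  i= 7: F-J = 22 → W
  i= 8: N-R = 22 → W
  i= 9: H-G =  1 → B
  shifts repeat with period 3: BWW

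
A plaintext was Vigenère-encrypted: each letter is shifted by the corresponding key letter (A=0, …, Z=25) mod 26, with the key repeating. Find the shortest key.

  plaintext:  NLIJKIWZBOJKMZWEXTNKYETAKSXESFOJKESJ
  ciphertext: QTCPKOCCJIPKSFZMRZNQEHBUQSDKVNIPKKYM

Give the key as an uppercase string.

DIUGAGG

  i= 0: Q-N =  3 → D
  i= 1: T-L =  8 → I
  i= 2: C-I = 20 → U
  i= 3: P-J =  6 → G
  i= 4: K-K =  0 → A
  i= 5: O-I =  6 → G
  i= 6: C-W =  6 → G
  i= 7: C-Z =  3 → D
  i= 8: J-B =  8 → I
  i= 9: I-O = 20 → U
  i=10: P-J =  6 → G
  i=11: K-K =  0 → A
  i=12: S-M =  6 → G
  i=13: F-Z =  6 → G
  i=14: Z-W =  3 → D
  i=15: M-E =  8 → I
  i=16: R-X = 20 → U
  i=17: Z-T =  6 → G
  i=18: N-N =  0 → A
  i=19: Q-K =  6 → G
  i=20: E-Y =  6 → G
  i=21: H-E =  3 → D
  i=22: B-T =  8 → I
  i=23: U-A = 20 → U
  i=24: Q-K =  6 → G
  i=25: S-S =  0 → A
  i=26: D-X =  6 → G
  i=27: K-E =  6 → G
  i=28: V-S =  3 → D
  i=29: N-F =  8 → I
  i=30: I-O = 20 → U
  i=31: P-J =  6 → G
  i=32: K-K =  0 → A
  i=33: K-E =  6 → G
  i=34: Y-S =  6 → G
  i=35: M-J =  3 → D
  shifts repeat with period 7: DIUGAGG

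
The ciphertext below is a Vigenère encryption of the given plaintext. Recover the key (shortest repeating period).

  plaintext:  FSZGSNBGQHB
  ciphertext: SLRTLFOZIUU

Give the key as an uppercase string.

NTS

  i= 0: S-F = 13 → N
  i= 1: L-S = 19 → T
  i= 2: R-Z = 18 → S
  i= 3: T-G = 13 → N
  i= 4: L-S = 19 → T
  i= 5: F-N = 18 → S
  i= 6: O-B = 13 → N
  i= 7: Z-G = 19 → T
  i= 8: I-Q = 18 → S
  i= 9: U-H = 13 → N
  i=10: U-B = 19 → T
  shifts repeat with period 3: NTS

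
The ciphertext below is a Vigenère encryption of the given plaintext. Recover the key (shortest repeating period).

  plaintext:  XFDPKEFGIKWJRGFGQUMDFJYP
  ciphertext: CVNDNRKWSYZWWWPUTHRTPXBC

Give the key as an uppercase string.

FQKODN

  i= 0: C-X =  5 → F
  i= 1: V-F = 16 → Q
  i= 2: N-D = 10 → K
  i= 3: D-P = 14 → O
  i= 4: N-K =  3 → D
  i= 5: R-E = 13 → N
  i= 6: K-F =  5 → F
  i= 7: W-G = 16 → Q
  i= 8: S-I = 10 → K
  i= 9: Y-K = 14 → O
  i=10: Z-W =  3 → D
  i=11: W-J = 13 → N
  i=12: W-R =  5 → F
  i=13: W-G = 16 → Q
  i=14: P-F = 10 → K
  i=15: U-G = 14 → O
  i=16: T-Q =  3 → D
  i=17: H-U = 13 → N
  i=18: R-M =  5 → F
  i=19: T-D = 16 → Q
  i=20: P-F = 10 → K
  i=21: X-J = 14 → O
  i=22: B-Y =  3 → D
  i=23: C-P = 13 → N
  shifts repeat with period 6: FQKODN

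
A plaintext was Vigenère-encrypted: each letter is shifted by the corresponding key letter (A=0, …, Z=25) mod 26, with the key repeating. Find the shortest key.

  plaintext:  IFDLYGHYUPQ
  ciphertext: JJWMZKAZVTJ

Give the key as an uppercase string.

BETB

  i= 0: J-I =  1 → B
  i= 1: J-F =  4 → E
  i= 2: W-D = 19 → T
  i= 3: M-L =  1 → B
  i= 4: Z-Y =  1 → B
  i= 5: K-G =  4 → E
  i= 6: A-H = 19 → T
  i= 7: Z-Y =  1 → B
  i= 8: V-U =  1 → B
  i= 9: T-P =  4 → E
  i=10: J-Q = 19 → T
  shifts repeat with period 4: BETB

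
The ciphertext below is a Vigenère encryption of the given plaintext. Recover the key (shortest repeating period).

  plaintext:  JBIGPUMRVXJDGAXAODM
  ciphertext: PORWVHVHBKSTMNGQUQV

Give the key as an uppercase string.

  i= 0: P-J =  6 → G
  i= 1: O-B = 13 → N
  i= 2: R-I =  9 → J
  i= 3: W-G = 16 → Q
  i= 4: V-P =  6 → G
  i= 5: H-U = 13 → N
  i= 6: V-M =  9 → J
  i= 7: H-R = 16 → Q
  i= 8: B-V =  6 → G
  i= 9: K-X = 13 → N
  i=10: S-J =  9 → J
  i=11: T-D = 16 → Q
  i=12: M-G =  6 → G
  i=13: N-A = 13 → N
  i=14: G-X =  9 → J
  i=15: Q-A = 16 → Q
  i=16: U-O =  6 → G
  i=17: Q-D = 13 → N
  i=18: V-M =  9 → J
  shifts repeat with period 4: GNJQ

GNJQ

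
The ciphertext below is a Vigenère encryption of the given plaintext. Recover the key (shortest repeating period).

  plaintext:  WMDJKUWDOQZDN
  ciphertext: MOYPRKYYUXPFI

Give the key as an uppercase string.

QCVGH

  i= 0: M-W = 16 → Q
  i= 1: O-M =  2 → C
  i= 2: Y-D = 21 → V
  i= 3: P-J =  6 → G
  i= 4: R-K =  7 → H
  i= 5: K-U = 16 → Q
  i= 6: Y-W =  2 → C
  i= 7: Y-D = 21 → V
  i= 8: U-O =  6 → G
  i= 9: X-Q =  7 → H
  i=10: P-Z = 16 → Q
  i=11: F-D =  2 → C
  i=12: I-N = 21 → V
  shifts repeat with period 5: QCVGH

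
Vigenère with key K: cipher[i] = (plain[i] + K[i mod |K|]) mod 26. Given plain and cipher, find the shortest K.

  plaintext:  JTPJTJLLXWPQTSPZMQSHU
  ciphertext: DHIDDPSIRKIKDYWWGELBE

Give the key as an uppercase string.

  i= 0: D-J = 20 → U
  i= 1: H-T = 14 → O
  i= 2: I-P = 19 → T
  i= 3: D-J = 20 → U
  i= 4: D-T = 10 → K
  i= 5: P-J =  6 → G
  i= 6: S-L =  7 → H
  i= 7: I-L = 23 → X
  i= 8: R-X = 20 → U
  i= 9: K-W = 14 → O
  i=10: I-P = 19 → T
  i=11: K-Q = 20 → U
  i=12: D-T = 10 → K
  i=13: Y-S =  6 → G
  i=14: W-P =  7 → H
  i=15: W-Z = 23 → X
  i=16: G-M = 20 → U
  i=17: E-Q = 14 → O
  i=18: L-S = 19 → T
  i=19: B-H = 20 → U
  i=20: E-U = 10 → K
  shifts repeat with period 8: UOTUKGHX

UOTUKGHX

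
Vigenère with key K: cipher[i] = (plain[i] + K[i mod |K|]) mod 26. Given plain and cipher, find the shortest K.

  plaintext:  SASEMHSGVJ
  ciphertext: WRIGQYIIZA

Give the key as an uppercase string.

  i= 0: W-S =  4 → E
  i= 1: R-A = 17 → R
  i= 2: I-S = 16 → Q
  i= 3: G-E =  2 → C
  i= 4: Q-M =  4 → E
  i= 5: Y-H = 17 → R
  i= 6: I-S = 16 → Q
  i= 7: I-G =  2 → C
  i= 8: Z-V =  4 → E
  i= 9: A-J = 17 → R
  shifts repeat with period 4: ERQC

ERQC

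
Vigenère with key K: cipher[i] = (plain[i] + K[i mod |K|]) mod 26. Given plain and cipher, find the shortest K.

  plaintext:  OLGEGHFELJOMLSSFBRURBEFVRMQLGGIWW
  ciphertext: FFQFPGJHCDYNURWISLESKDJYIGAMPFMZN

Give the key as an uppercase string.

RUKBJZED

  i= 0: F-O = 17 → R
  i= 1: F-L = 20 → U
  i= 2: Q-G = 10 → K
  i= 3: F-E =  1 → B
  i= 4: P-G =  9 → J
  i= 5: G-H = 25 → Z
  i= 6: J-F =  4 → E
  i= 7: H-E =  3 → D
  i= 8: C-L = 17 → R
  i= 9: D-J = 20 → U
  i=10: Y-O = 10 → K
  i=11: N-M =  1 → B
  i=12: U-L =  9 → J
  i=13: R-S = 25 → Z
  i=14: W-S =  4 → E
  i=15: I-F =  3 → D
  i=16: S-B = 17 → R
  i=17: L-R = 20 → U
  i=18: E-U = 10 → K
  i=19: S-R =  1 → B
  i=20: K-B =  9 → J
  i=21: D-E = 25 → Z
  i=22: J-F =  4 → E
  i=23: Y-V =  3 → D
  i=24: I-R = 17 → R
  i=25: G-M = 20 → U
  i=26: A-Q = 10 → K
  i=27: M-L =  1 → B
  i=28: P-G =  9 → J
  i=29: F-G = 25 → Z
  i=30: M-I =  4 → E
  i=31: Z-W =  3 → D
  i=32: N-W = 17 → R
  shifts repeat with period 8: RUKBJZED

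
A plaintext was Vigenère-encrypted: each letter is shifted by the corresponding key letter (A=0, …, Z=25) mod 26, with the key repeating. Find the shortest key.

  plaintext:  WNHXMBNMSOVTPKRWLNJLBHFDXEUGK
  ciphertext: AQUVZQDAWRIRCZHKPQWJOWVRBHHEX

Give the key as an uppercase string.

EDNYNPQO

  i= 0: A-W =  4 → E
  i= 1: Q-N =  3 → D
  i= 2: U-H = 13 → N
  i= 3: V-X = 24 → Y
  i= 4: Z-M = 13 → N
  i= 5: Q-B = 15 → P
  i= 6: D-N = 16 → Q
  i= 7: A-M = 14 → O
  i= 8: W-S =  4 → E
  i= 9: R-O =  3 → D
  i=10: I-V = 13 → N
  i=11: R-T = 24 → Y
  i=12: C-P = 13 → N
  i=13: Z-K = 15 → P
  i=14: H-R = 16 → Q
  i=15: K-W = 14 → O
  i=16: P-L =  4 → E
  i=17: Q-N =  3 → D
  i=18: W-J = 13 → N
  i=19: J-L = 24 → Y
  i=20: O-B = 13 → N
  i=21: W-H = 15 → P
  i=22: V-F = 16 → Q
  i=23: R-D = 14 → O
  i=24: B-X =  4 → E
  i=25: H-E =  3 → D
  i=26: H-U = 13 → N
  i=27: E-G = 24 → Y
  i=28: X-K = 13 → N
  shifts repeat with period 8: EDNYNPQO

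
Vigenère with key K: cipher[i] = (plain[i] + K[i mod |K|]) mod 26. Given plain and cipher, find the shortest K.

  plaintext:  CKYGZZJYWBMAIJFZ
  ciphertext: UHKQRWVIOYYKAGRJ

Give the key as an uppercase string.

SXMK

  i= 0: U-C = 18 → S
  i= 1: H-K = 23 → X
  i= 2: K-Y = 12 → M
  i= 3: Q-G = 10 → K
  i= 4: R-Z = 18 → S
  i= 5: W-Z = 23 → X
  i= 6: V-J = 12 → M
  i= 7: I-Y = 10 → K
  i= 8: O-W = 18 → S
  i= 9: Y-B = 23 → X
  i=10: Y-M = 12 → M
  i=11: K-A = 10 → K
  i=12: A-I = 18 → S
  i=13: G-J = 23 → X
  i=14: R-F = 12 → M
  i=15: J-Z = 10 → K
  shifts repeat with period 4: SXMK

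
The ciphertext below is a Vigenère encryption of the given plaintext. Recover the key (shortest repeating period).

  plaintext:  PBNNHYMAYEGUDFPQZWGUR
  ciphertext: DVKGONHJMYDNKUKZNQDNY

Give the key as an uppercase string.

  i= 0: D-P = 14 → O
  i= 1: V-B = 20 → U
  i= 2: K-N = 23 → X
  i= 3: G-N = 19 → T
  i= 4: O-H =  7 → H
  i= 5: N-Y = 15 → P
  i= 6: H-M = 21 → V
  i= 7: J-A =  9 → J
  i= 8: M-Y = 14 → O
  i= 9: Y-E = 20 → U
  i=10: D-G = 23 → X
  i=11: N-U = 19 → T
  i=12: K-D =  7 → H
  i=13: U-F = 15 → P
  i=14: K-P = 21 → V
  i=15: Z-Q =  9 → J
  i=16: N-Z = 14 → O
  i=17: Q-W = 20 → U
  i=18: D-G = 23 → X
  i=19: N-U = 19 → T
  i=20: Y-R =  7 → H
  shifts repeat with period 8: OUXTHPVJ

OUXTHPVJ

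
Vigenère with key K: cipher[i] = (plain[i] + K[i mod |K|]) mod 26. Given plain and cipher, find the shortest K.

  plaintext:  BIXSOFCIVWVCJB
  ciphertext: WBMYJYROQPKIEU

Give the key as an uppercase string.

VTPG

  i= 0: W-B = 21 → V
  i= 1: B-I = 19 → T
  i= 2: M-X = 15 → P
  i= 3: Y-S =  6 → G
  i= 4: J-O = 21 → V
  i= 5: Y-F = 19 → T
  i= 6: R-C = 15 → P
  i= 7: O-I =  6 → G
  i= 8: Q-V = 21 → V
  i= 9: P-W = 19 → T
  i=10: K-V = 15 → P
  i=11: I-C =  6 → G
  i=12: E-J = 21 → V
  i=13: U-B = 19 → T
  shifts repeat with period 4: VTPG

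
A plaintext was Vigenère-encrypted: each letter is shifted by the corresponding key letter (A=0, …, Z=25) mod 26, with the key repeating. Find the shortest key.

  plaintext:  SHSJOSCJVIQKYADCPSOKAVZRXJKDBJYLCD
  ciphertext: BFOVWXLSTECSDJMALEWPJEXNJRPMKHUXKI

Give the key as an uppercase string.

  i= 0: B-S =  9 → J
  i= 1: F-H = 24 → Y
  i= 2: O-S = 22 → W
  i= 3: V-J = 12 → M
  i= 4: W-O =  8 → I
  i= 5: X-S =  5 → F
  i= 6: L-C =  9 → J
  i= 7: S-J =  9 → J
  i= 8: T-V = 24 → Y
  i= 9: E-I = 22 → W
  i=10: C-Q = 12 → M
  i=11: S-K =  8 → I
  i=12: D-Y =  5 → F
  i=13: J-A =  9 → J
  i=14: M-D =  9 → J
  i=15: A-C = 24 → Y
  i=16: L-P = 22 → W
  i=17: E-S = 12 → M
  i=18: W-O =  8 → I
  i=19: P-K =  5 → F
  i=20: J-A =  9 → J
  i=21: E-V =  9 → J
  i=22: X-Z = 24 → Y
  i=23: N-R = 22 → W
  i=24: J-X = 12 → M
  i=25: R-J =  8 → I
  i=26: P-K =  5 → F
  i=27: M-D =  9 → J
  i=28: K-B =  9 → J
  i=29: H-J = 24 → Y
  i=30: U-Y = 22 → W
  i=31: X-L = 12 → M
  i=32: K-C =  8 → I
  i=33: I-D =  5 → F
  shifts repeat with period 7: JYWMIFJ

JYWMIFJ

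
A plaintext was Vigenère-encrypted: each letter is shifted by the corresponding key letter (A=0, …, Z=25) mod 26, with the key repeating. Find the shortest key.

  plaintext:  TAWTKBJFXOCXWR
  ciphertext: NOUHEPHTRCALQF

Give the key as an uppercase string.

UOYO

  i= 0: N-T = 20 → U
  i= 1: O-A = 14 → O
  i= 2: U-W = 24 → Y
  i= 3: H-T = 14 → O
  i= 4: E-K = 20 → U
  i= 5: P-B = 14 → O
  i= 6: H-J = 24 → Y
  i= 7: T-F = 14 → O
  i= 8: R-X = 20 → U
  i= 9: C-O = 14 → O
  i=10: A-C = 24 → Y
  i=11: L-X = 14 → O
  i=12: Q-W = 20 → U
  i=13: F-R = 14 → O
  shifts repeat with period 4: UOYO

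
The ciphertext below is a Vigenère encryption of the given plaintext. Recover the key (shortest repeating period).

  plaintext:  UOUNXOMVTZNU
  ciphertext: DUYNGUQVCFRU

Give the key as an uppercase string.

JGEA

  i= 0: D-U =  9 → J
  i= 1: U-O =  6 → G
  i= 2: Y-U =  4 → E
  i= 3: N-N =  0 → A
  i= 4: G-X =  9 → J
  i= 5: U-O =  6 → G
  i= 6: Q-M =  4 → E
  i= 7: V-V =  0 → A
  i= 8: C-T =  9 → J
  i= 9: F-Z =  6 → G
  i=10: R-N =  4 → E
  i=11: U-U =  0 → A
  shifts repeat with period 4: JGEA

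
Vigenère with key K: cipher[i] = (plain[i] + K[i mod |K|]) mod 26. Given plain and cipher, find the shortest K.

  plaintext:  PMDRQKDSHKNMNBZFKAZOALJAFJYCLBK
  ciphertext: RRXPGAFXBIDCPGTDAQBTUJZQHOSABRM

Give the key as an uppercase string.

CFUYQQ

  i= 0: R-P =  2 → C
  i= 1: R-M =  5 → F
  i= 2: X-D = 20 → U
  i= 3: P-R = 24 → Y
  i= 4: G-Q = 16 → Q
  i= 5: A-K = 16 → Q
  i= 6: F-D =  2 → C
  i= 7: X-S =  5 → F
  i= 8: B-H = 20 → U
  i= 9: I-K = 24 → Y
  i=10: D-N = 16 → Q
  i=11: C-M = 16 → Q
  i=12: P-N =  2 → C
  i=13: G-B =  5 → F
  i=14: T-Z = 20 → U
  i=15: D-F = 24 → Y
  i=16: A-K = 16 → Q
  i=17: Q-A = 16 → Q
  i=18: B-Z =  2 → C
  i=19: T-O =  5 → F
  i=20: U-A = 20 → U
  i=21: J-L = 24 → Y
  i=22: Z-J = 16 → Q
  i=23: Q-A = 16 → Q
  i=24: H-F =  2 → C
  i=25: O-J =  5 → F
  i=26: S-Y = 20 → U
  i=27: A-C = 24 → Y
  i=28: B-L = 16 → Q
  i=29: R-B = 16 → Q
  i=30: M-K =  2 → C
  shifts repeat with period 6: CFUYQQ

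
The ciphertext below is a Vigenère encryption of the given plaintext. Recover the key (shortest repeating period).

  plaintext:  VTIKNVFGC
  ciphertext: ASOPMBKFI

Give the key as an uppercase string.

FZG

  i= 0: A-V =  5 → F
  i= 1: S-T = 25 → Z
  i= 2: O-I =  6 → G
  i= 3: P-K =  5 → F
  i= 4: M-N = 25 → Z
  i= 5: B-V =  6 → G
  i= 6: K-F =  5 → F
  i= 7: F-G = 25 → Z
  i= 8: I-C =  6 → G
  shifts repeat with period 3: FZG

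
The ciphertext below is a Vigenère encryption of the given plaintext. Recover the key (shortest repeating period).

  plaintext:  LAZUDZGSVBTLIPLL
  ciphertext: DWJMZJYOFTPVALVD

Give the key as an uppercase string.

SWK

  i= 0: D-L = 18 → S
  i= 1: W-A = 22 → W
  i= 2: J-Z = 10 → K
  i= 3: M-U = 18 → S
  i= 4: Z-D = 22 → W
  i= 5: J-Z = 10 → K
  i= 6: Y-G = 18 → S
  i= 7: O-S = 22 → W
  i= 8: F-V = 10 → K
  i= 9: T-B = 18 → S
  i=10: P-T = 22 → W
  i=11: V-L = 10 → K
  i=12: A-I = 18 → S
  i=13: L-P = 22 → W
  i=14: V-L = 10 → K
  i=15: D-L = 18 → S
  shifts repeat with period 3: SWK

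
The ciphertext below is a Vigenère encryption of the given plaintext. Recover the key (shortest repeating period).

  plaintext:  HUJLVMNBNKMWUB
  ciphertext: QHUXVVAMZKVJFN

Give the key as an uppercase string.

JNLMA

  i= 0: Q-H =  9 → J
  i= 1: H-U = 13 → N
  i= 2: U-J = 11 → L
  i= 3: X-L = 12 → M
  i= 4: V-V =  0 → A
  i= 5: V-M =  9 → J
  i= 6: A-N = 13 → N
  i= 7: M-B = 11 → L
  i= 8: Z-N = 12 → M
  i= 9: K-K =  0 → A
  i=10: V-M =  9 → J
  i=11: J-W = 13 → N
  i=12: F-U = 11 → L
  i=13: N-B = 12 → M
  shifts repeat with period 5: JNLMA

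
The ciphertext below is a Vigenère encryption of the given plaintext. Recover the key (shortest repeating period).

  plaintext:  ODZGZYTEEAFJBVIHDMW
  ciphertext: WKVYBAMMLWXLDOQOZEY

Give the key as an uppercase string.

  i= 0: W-O =  8 → I
  i= 1: K-D =  7 → H
  i= 2: V-Z = 22 → W
  i= 3: Y-G = 18 → S
  i= 4: B-Z =  2 → C
  i= 5: A-Y =  2 → C
  i= 6: M-T = 19 → T
  i= 7: M-E =  8 → I
  i= 8: L-E =  7 → H
  i= 9: W-A = 22 → W
  i=10: X-F = 18 → S
  i=11: L-J =  2 → C
  i=12: D-B =  2 → C
  i=13: O-V = 19 → T
  i=14: Q-I =  8 → I
  i=15: O-H =  7 → H
  i=16: Z-D = 22 → W
  i=17: E-M = 18 → S
  i=18: Y-W =  2 → C
  shifts repeat with period 7: IHWSCCT

IHWSCCT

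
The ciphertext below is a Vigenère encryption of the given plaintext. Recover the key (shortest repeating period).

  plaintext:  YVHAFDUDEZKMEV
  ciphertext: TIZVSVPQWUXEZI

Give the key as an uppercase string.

VNS

  i= 0: T-Y = 21 → V
  i= 1: I-V = 13 → N
  i= 2: Z-H = 18 → S
  i= 3: V-A = 21 → V
  i= 4: S-F = 13 → N
  i= 5: V-D = 18 → S
  i= 6: P-U = 21 → V
  i= 7: Q-D = 13 → N
  i= 8: W-E = 18 → S
  i= 9: U-Z = 21 → V
  i=10: X-K = 13 → N
  i=11: E-M = 18 → S
  i=12: Z-E = 21 → V
  i=13: I-V = 13 → N
  shifts repeat with period 3: VNS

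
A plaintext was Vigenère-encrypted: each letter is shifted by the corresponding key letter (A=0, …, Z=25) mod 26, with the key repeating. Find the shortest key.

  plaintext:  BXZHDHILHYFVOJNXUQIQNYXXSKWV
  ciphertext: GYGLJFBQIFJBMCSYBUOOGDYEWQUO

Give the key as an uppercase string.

FBHEGYT

  i= 0: G-B =  5 → F
  i= 1: Y-X =  1 → B
  i= 2: G-Z =  7 → H
  i= 3: L-H =  4 → E
  i= 4: J-D =  6 → G
  i= 5: F-H = 24 → Y
  i= 6: B-I = 19 → T
  i= 7: Q-L =  5 → F
  i= 8: I-H =  1 → B
  i= 9: F-Y =  7 → H
  i=10: J-F =  4 → E
  i=11: B-V =  6 → G
  i=12: M-O = 24 → Y
  i=13: C-J = 19 → T
  i=14: S-N =  5 → F
  i=15: Y-X =  1 → B
  i=16: B-U =  7 → H
  i=17: U-Q =  4 → E
  i=18: O-I =  6 → G
  i=19: O-Q = 24 → Y
  i=20: G-N = 19 → T
  i=21: D-Y =  5 → F
  i=22: Y-X =  1 → B
  i=23: E-X =  7 → H
  i=24: W-S =  4 → E
  i=25: Q-K =  6 → G
  i=26: U-W = 24 → Y
  i=27: O-V = 19 → T
  shifts repeat with period 7: FBHEGYT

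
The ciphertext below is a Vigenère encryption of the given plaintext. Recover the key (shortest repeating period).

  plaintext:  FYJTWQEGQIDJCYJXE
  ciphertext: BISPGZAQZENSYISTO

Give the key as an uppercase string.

WKJ

  i= 0: B-F = 22 → W
  i= 1: I-Y = 10 → K
  i= 2: S-J =  9 → J
  i= 3: P-T = 22 → W
  i= 4: G-W = 10 → K
  i= 5: Z-Q =  9 → J
  i= 6: A-E = 22 → W
  i= 7: Q-G = 10 → K
  i= 8: Z-Q =  9 → J
  i= 9: E-I = 22 → W
  i=10: N-D = 10 → K
  i=11: S-J =  9 → J
  i=12: Y-C = 22 → W
  i=13: I-Y = 10 → K
  i=14: S-J =  9 → J
  i=15: T-X = 22 → W
  i=16: O-E = 10 → K
  shifts repeat with period 3: WKJ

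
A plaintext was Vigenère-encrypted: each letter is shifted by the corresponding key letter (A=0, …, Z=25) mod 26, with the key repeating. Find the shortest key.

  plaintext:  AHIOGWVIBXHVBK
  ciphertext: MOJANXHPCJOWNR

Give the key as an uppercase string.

MHB

  i= 0: M-A = 12 → M
  i= 1: O-H =  7 → H
  i= 2: J-I =  1 → B
  i= 3: A-O = 12 → M
  i= 4: N-G =  7 → H
  i= 5: X-W =  1 → B
  i= 6: H-V = 12 → M
  i= 7: P-I =  7 → H
  i= 8: C-B =  1 → B
  i= 9: J-X = 12 → M
  i=10: O-H =  7 → H
  i=11: W-V =  1 → B
  i=12: N-B = 12 → M
  i=13: R-K =  7 → H
  shifts repeat with period 3: MHB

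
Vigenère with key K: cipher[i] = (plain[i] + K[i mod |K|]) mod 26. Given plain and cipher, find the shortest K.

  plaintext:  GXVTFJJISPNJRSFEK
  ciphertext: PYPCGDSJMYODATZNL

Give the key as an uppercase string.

JBU

  i= 0: P-G =  9 → J
  i= 1: Y-X =  1 → B
  i= 2: P-V = 20 → U
  i= 3: C-T =  9 → J
  i= 4: G-F =  1 → B
  i= 5: D-J = 20 → U
  i= 6: S-J =  9 → J
  i= 7: J-I =  1 → B
  i= 8: M-S = 20 → U
  i= 9: Y-P =  9 → J
  i=10: O-N =  1 → B
  i=11: D-J = 20 → U
  i=12: A-R =  9 → J
  i=13: T-S =  1 → B
  i=14: Z-F = 20 → U
  i=15: N-E =  9 → J
  i=16: L-K =  1 → B
  shifts repeat with period 3: JBU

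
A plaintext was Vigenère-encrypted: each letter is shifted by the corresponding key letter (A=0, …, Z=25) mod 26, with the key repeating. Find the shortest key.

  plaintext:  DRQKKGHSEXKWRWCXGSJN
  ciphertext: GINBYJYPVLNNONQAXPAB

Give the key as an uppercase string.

  i= 0: G-D =  3 → D
  i= 1: I-R = 17 → R
  i= 2: N-Q = 23 → X
  i= 3: B-K = 17 → R
  i= 4: Y-K = 14 → O
  i= 5: J-G =  3 → D
  i= 6: Y-H = 17 → R
  i= 7: P-S = 23 → X
  i= 8: V-E = 17 → R
  i= 9: L-X = 14 → O
  i=10: N-K =  3 → D
  i=11: N-W = 17 → R
  i=12: O-R = 23 → X
  i=13: N-W = 17 → R
  i=14: Q-C = 14 → O
  i=15: A-X =  3 → D
  i=16: X-G = 17 → R
  i=17: P-S = 23 → X
  i=18: A-J = 17 → R
  i=19: B-N = 14 → O
  shifts repeat with period 5: DRXRO

DRXRO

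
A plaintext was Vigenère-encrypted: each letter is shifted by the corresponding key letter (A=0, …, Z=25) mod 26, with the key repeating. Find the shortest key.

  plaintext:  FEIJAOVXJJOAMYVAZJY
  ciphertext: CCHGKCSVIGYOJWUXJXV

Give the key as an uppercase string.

XYZXKO

  i= 0: C-F = 23 → X
  i= 1: C-E = 24 → Y
  i= 2: H-I = 25 → Z
  i= 3: G-J = 23 → X
  i= 4: K-A = 10 → K
  i= 5: C-O = 14 → O
  i= 6: S-V = 23 → X
  i= 7: V-X = 24 → Y
  i= 8: I-J = 25 → Z
  i= 9: G-J = 23 → X
  i=10: Y-O = 10 → K
  i=11: O-A = 14 → O
  i=12: J-M = 23 → X
  i=13: W-Y = 24 → Y
  i=14: U-V = 25 → Z
  i=15: X-A = 23 → X
  i=16: J-Z = 10 → K
  i=17: X-J = 14 → O
  i=18: V-Y = 23 → X
  shifts repeat with period 6: XYZXKO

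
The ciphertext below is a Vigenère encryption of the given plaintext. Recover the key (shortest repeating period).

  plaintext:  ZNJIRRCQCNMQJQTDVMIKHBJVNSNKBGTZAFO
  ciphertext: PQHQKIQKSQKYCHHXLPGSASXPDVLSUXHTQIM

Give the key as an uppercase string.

  i= 0: P-Z = 16 → Q
  i= 1: Q-N =  3 → D
  i= 2: H-J = 24 → Y
  i= 3: Q-I =  8 → I
  i= 4: K-R = 19 → T
  i= 5: I-R = 17 → R
  i= 6: Q-C = 14 → O
  i= 7: K-Q = 20 → U
  i= 8: S-C = 16 → Q
  i= 9: Q-N =  3 → D
  i=10: K-M = 24 → Y
  i=11: Y-Q =  8 → I
  i=12: C-J = 19 → T
  i=13: H-Q = 17 → R
  i=14: H-T = 14 → O
  i=15: X-D = 20 → U
  i=16: L-V = 16 → Q
  i=17: P-M =  3 → D
  i=18: G-I = 24 → Y
  i=19: S-K =  8 → I
  i=20: A-H = 19 → T
  i=21: S-B = 17 → R
  i=22: X-J = 14 → O
  i=23: P-V = 20 → U
  i=24: D-N = 16 → Q
  i=25: V-S =  3 → D
  i=26: L-N = 24 → Y
  i=27: S-K =  8 → I
  i=28: U-B = 19 → T
  i=29: X-G = 17 → R
  i=30: H-T = 14 → O
  i=31: T-Z = 20 → U
  i=32: Q-A = 16 → Q
  i=33: I-F =  3 → D
  i=34: M-O = 24 → Y
  shifts repeat with period 8: QDYITROU

QDYITROU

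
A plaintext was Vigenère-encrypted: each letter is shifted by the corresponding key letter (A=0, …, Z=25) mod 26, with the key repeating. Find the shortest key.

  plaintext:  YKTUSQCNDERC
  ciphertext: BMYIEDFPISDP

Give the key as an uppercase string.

  i= 0: B-Y =  3 → D
  i= 1: M-K =  2 → C
  i= 2: Y-T =  5 → F
  i= 3: I-U = 14 → O
  i= 4: E-S = 12 → M
  i= 5: D-Q = 13 → N
  i= 6: F-C =  3 → D
  i= 7: P-N =  2 → C
  i= 8: I-D =  5 → F
  i= 9: S-E = 14 → O
  i=10: D-R = 12 → M
  i=11: P-C = 13 → N
  shifts repeat with period 6: DCFOMN

DCFOMN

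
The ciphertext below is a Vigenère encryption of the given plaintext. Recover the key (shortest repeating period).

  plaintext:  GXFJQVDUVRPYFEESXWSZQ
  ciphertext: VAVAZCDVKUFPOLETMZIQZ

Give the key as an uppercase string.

  i= 0: V-G = 15 → P
  i= 1: A-X =  3 → D
  i= 2: V-F = 16 → Q
  i= 3: A-J = 17 → R
  i= 4: Z-Q =  9 → J
  i= 5: C-V =  7 → H
  i= 6: D-D =  0 → A
  i= 7: V-U =  1 → B
  i= 8: K-V = 15 → P
  i= 9: U-R =  3 → D
  i=10: F-P = 16 → Q
  i=11: P-Y = 17 → R
  i=12: O-F =  9 → J
  i=13: L-E =  7 → H
  i=14: E-E =  0 → A
  i=15: T-S =  1 → B
  i=16: M-X = 15 → P
  i=17: Z-W =  3 → D
  i=18: I-S = 16 → Q
  i=19: Q-Z = 17 → R
  i=20: Z-Q =  9 → J
  shifts repeat with period 8: PDQRJHAB

PDQRJHAB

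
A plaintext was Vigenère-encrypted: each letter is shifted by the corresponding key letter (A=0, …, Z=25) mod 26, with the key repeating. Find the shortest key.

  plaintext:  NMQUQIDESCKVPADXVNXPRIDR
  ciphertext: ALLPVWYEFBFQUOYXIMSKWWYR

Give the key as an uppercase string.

NZVVFOVA

  i= 0: A-N = 13 → N
  i= 1: L-M = 25 → Z
  i= 2: L-Q = 21 → V
  i= 3: P-U = 21 → V
  i= 4: V-Q =  5 → F
  i= 5: W-I = 14 → O
  i= 6: Y-D = 21 → V
  i= 7: E-E =  0 → A
  i= 8: F-S = 13 → N
  i= 9: B-C = 25 → Z
  i=10: F-K = 21 → V
  i=11: Q-V = 21 → V
  i=12: U-P =  5 → F
  i=13: O-A = 14 → O
  i=14: Y-D = 21 → V
  i=15: X-X =  0 → A
  i=16: I-V = 13 → N
  i=17: M-N = 25 → Z
  i=18: S-X = 21 → V
  i=19: K-P = 21 → V
  i=20: W-R =  5 → F
  i=21: W-I = 14 → O
  i=22: Y-D = 21 → V
  i=23: R-R =  0 → A
  shifts repeat with period 8: NZVVFOVA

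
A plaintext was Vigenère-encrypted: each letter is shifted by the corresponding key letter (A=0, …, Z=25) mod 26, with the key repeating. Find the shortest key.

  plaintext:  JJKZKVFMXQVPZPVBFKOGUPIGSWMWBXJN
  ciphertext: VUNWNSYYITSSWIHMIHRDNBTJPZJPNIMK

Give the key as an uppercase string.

MLDXDXT

  i= 0: V-J = 12 → M
  i= 1: U-J = 11 → L
  i= 2: N-K =  3 → D
  i= 3: W-Z = 23 → X
  i= 4: N-K =  3 → D
  i= 5: S-V = 23 → X
  i= 6: Y-F = 19 → T
  i= 7: Y-M = 12 → M
  i= 8: I-X = 11 → L
  i= 9: T-Q =  3 → D
  i=10: S-V = 23 → X
  i=11: S-P =  3 → D
  i=12: W-Z = 23 → X
  i=13: I-P = 19 → T
  i=14: H-V = 12 → M
  i=15: M-B = 11 → L
  i=16: I-F =  3 → D
  i=17: H-K = 23 → X
  i=18: R-O =  3 → D
  i=19: D-G = 23 → X
  i=20: N-U = 19 → T
  i=21: B-P = 12 → M
  i=22: T-I = 11 → L
  i=23: J-G =  3 → D
  i=24: P-S = 23 → X
  i=25: Z-W =  3 → D
  i=26: J-M = 23 → X
  i=27: P-W = 19 → T
  i=28: N-B = 12 → M
  i=29: I-X = 11 → L
  i=30: M-J =  3 → D
  i=31: K-N = 23 → X
  shifts repeat with period 7: MLDXDXT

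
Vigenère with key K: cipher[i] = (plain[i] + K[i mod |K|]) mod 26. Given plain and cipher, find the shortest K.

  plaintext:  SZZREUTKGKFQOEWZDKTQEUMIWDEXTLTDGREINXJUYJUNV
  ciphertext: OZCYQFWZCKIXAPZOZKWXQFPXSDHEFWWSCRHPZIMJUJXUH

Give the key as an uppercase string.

  i= 0: O-S = 22 → W
  i= 1: Z-Z =  0 → A
  i= 2: C-Z =  3 → D
  i= 3: Y-R =  7 → H
  i= 4: Q-E = 12 → M
  i= 5: F-U = 11 → L
  i= 6: W-T =  3 → D
  i= 7: Z-K = 15 → P
  i= 8: C-G = 22 → W
  i= 9: K-K =  0 → A
  i=10: I-F =  3 → D
  i=11: X-Q =  7 → H
  i=12: A-O = 12 → M
  i=13: P-E = 11 → L
  i=14: Z-W =  3 → D
  i=15: O-Z = 15 → P
  i=16: Z-D = 22 → W
  i=17: K-K =  0 → A
  i=18: W-T =  3 → D
  i=19: X-Q =  7 → H
  i=20: Q-E = 12 → M
  i=21: F-U = 11 → L
  i=22: P-M =  3 → D
  i=23: X-I = 15 → P
  i=24: S-W = 22 → W
  i=25: D-D =  0 → A
  i=26: H-E =  3 → D
  i=27: E-X =  7 → H
  i=28: F-T = 12 → M
  i=29: W-L = 11 → L
  i=30: W-T =  3 → D
  i=31: S-D = 15 → P
  i=32: C-G = 22 → W
  i=33: R-R =  0 → A
  i=34: H-E =  3 → D
  i=35: P-I =  7 → H
  i=36: Z-N = 12 → M
  i=37: I-X = 11 → L
  i=38: M-J =  3 → D
  i=39: J-U = 15 → P
  i=40: U-Y = 22 → W
  i=41: J-J =  0 → A
  i=42: X-U =  3 → D
  i=43: U-N =  7 → H
  i=44: H-V = 12 → M
  shifts repeat with period 8: WADHMLDP

WADHMLDP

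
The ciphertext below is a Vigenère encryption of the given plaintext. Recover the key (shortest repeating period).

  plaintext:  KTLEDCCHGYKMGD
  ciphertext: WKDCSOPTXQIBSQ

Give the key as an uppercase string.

MRSYPMN

  i= 0: W-K = 12 → M
  i= 1: K-T = 17 → R
  i= 2: D-L = 18 → S
  i= 3: C-E = 24 → Y
  i= 4: S-D = 15 → P
  i= 5: O-C = 12 → M
  i= 6: P-C = 13 → N
  i= 7: T-H = 12 → M
  i= 8: X-G = 17 → R
  i= 9: Q-Y = 18 → S
  i=10: I-K = 24 → Y
  i=11: B-M = 15 → P
  i=12: S-G = 12 → M
  i=13: Q-D = 13 → N
  shifts repeat with period 7: MRSYPMN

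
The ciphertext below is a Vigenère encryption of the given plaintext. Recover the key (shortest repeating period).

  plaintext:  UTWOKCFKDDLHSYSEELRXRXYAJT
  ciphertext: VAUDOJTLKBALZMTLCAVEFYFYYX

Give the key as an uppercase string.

BHYPEHO

  i= 0: V-U =  1 → B
  i= 1: A-T =  7 → H
  i= 2: U-W = 24 → Y
  i= 3: D-O = 15 → P
  i= 4: O-K =  4 → E
  i= 5: J-C =  7 → H
  i= 6: T-F = 14 → O
  i= 7: L-K =  1 → B
  i= 8: K-D =  7 → H
  i= 9: B-D = 24 → Y
  i=10: A-L = 15 → P
  i=11: L-H =  4 → E
  i=12: Z-S =  7 → H
  i=13: M-Y = 14 → O
  i=14: T-S =  1 → B
  i=15: L-E =  7 → H
  i=16: C-E = 24 → Y
  i=17: A-L = 15 → P
  i=18: V-R =  4 → E
  i=19: E-X =  7 → H
  i=20: F-R = 14 → O
  i=21: Y-X =  1 → B
  i=22: F-Y =  7 → H
  i=23: Y-A = 24 → Y
  i=24: Y-J = 15 → P
  i=25: X-T =  4 → E
  shifts repeat with period 7: BHYPEHO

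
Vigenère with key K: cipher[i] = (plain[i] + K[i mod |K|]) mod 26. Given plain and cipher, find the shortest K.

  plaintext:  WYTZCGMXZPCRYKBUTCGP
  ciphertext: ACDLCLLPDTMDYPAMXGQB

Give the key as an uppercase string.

EEKMAFZS

  i= 0: A-W =  4 → E
  i= 1: C-Y =  4 → E
  i= 2: D-T = 10 → K
  i= 3: L-Z = 12 → M
  i= 4: C-C =  0 → A
  i= 5: L-G =  5 → F
  i= 6: L-M = 25 → Z
  i= 7: P-X = 18 → S
  i= 8: D-Z =  4 → E
  i= 9: T-P =  4 → E
  i=10: M-C = 10 → K
  i=11: D-R = 12 → M
  i=12: Y-Y =  0 → A
  i=13: P-K =  5 → F
  i=14: A-B = 25 → Z
  i=15: M-U = 18 → S
  i=16: X-T =  4 → E
  i=17: G-C =  4 → E
  i=18: Q-G = 10 → K
  i=19: B-P = 12 → M
  shifts repeat with period 8: EEKMAFZS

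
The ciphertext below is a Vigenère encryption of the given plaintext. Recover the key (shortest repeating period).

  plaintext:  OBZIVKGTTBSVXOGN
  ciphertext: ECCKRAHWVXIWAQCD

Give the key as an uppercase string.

QBDCW

  i= 0: E-O = 16 → Q
  i= 1: C-B =  1 → B
  i= 2: C-Z =  3 → D
  i= 3: K-I =  2 → C
  i= 4: R-V = 22 → W
  i= 5: A-K = 16 → Q
  i= 6: H-G =  1 → B
  i= 7: W-T =  3 → D
  i= 8: V-T =  2 → C
  i= 9: X-B = 22 → W
  i=10: I-S = 16 → Q
  i=11: W-V =  1 → B
  i=12: A-X =  3 → D
  i=13: Q-O =  2 → C
  i=14: C-G = 22 → W
  i=15: D-N = 16 → Q
  shifts repeat with period 5: QBDCW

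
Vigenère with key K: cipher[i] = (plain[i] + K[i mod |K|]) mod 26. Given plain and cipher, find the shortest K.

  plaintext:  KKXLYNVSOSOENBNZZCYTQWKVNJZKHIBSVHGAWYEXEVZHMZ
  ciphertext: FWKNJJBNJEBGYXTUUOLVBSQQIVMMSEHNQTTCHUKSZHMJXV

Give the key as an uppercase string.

  i= 0: F-K = 21 → V
  i= 1: W-K = 12 → M
  i= 2: K-X = 13 → N
  i= 3: N-L =  2 → C
  i= 4: J-Y = 11 → L
  i= 5: J-N = 22 → W
  i= 6: B-V =  6 → G
  i= 7: N-S = 21 → V
  i= 8: J-O = 21 → V
  i= 9: E-S = 12 → M
  i=10: B-O = 13 → N
  i=11: G-E =  2 → C
  i=12: Y-N = 11 → L
  i=13: X-B = 22 → W
  i=14: T-N =  6 → G
  i=15: U-Z = 21 → V
  i=16: U-Z = 21 → V
  i=17: O-C = 12 → M
  i=18: L-Y = 13 → N
  i=19: V-T =  2 → C
  i=20: B-Q = 11 → L
  i=21: S-W = 22 → W
  i=22: Q-K =  6 → G
  i=23: Q-V = 21 → V
  i=24: I-N = 21 → V
  i=25: V-J = 12 → M
  i=26: M-Z = 13 → N
  i=27: M-K =  2 → C
  i=28: S-H = 11 → L
  i=29: E-I = 22 → W
  i=30: H-B =  6 → G
  i=31: N-S = 21 → V
  i=32: Q-V = 21 → V
  i=33: T-H = 12 → M
  i=34: T-G = 13 → N
  i=35: C-A =  2 → C
  i=36: H-W = 11 → L
  i=37: U-Y = 22 → W
  i=38: K-E =  6 → G
  i=39: S-X = 21 → V
  i=40: Z-E = 21 → V
  i=41: H-V = 12 → M
  i=42: M-Z = 13 → N
  i=43: J-H =  2 → C
  i=44: X-M = 11 → L
  i=45: V-Z = 22 → W
  shifts repeat with period 8: VMNCLWGV

VMNCLWGV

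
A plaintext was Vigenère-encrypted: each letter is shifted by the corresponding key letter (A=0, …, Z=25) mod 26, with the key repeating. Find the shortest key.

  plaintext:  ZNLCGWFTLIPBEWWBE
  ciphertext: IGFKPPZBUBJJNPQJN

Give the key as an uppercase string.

  i= 0: I-Z =  9 → J
  i= 1: G-N = 19 → T
  i= 2: F-L = 20 → U
  i= 3: K-C =  8 → I
  i= 4: P-G =  9 → J
  i= 5: P-W = 19 → T
  i= 6: Z-F = 20 → U
  i= 7: B-T =  8 → I
  i= 8: U-L =  9 → J
  i= 9: B-I = 19 → T
  i=10: J-P = 20 → U
  i=11: J-B =  8 → I
  i=12: N-E =  9 → J
  i=13: P-W = 19 → T
  i=14: Q-W = 20 → U
  i=15: J-B =  8 → I
  i=16: N-E =  9 → J
  shifts repeat with period 4: JTUI

JTUI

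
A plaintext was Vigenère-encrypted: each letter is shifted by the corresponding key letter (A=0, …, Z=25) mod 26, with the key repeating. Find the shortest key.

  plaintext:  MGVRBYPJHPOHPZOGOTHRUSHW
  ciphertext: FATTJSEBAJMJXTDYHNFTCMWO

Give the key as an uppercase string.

  i= 0: F-M = 19 → T
  i= 1: A-G = 20 → U
  i= 2: T-V = 24 → Y
  i= 3: T-R =  2 → C
  i= 4: J-B =  8 → I
  i= 5: S-Y = 20 → U
  i= 6: E-P = 15 → P
  i= 7: B-J = 18 → S
  i= 8: A-H = 19 → T
  i= 9: J-P = 20 → U
  i=10: M-O = 24 → Y
  i=11: J-H =  2 → C
  i=12: X-P =  8 → I
  i=13: T-Z = 20 → U
  i=14: D-O = 15 → P
  i=15: Y-G = 18 → S
  i=16: H-O = 19 → T
  i=17: N-T = 20 → U
  i=18: F-H = 24 → Y
  i=19: T-R =  2 → C
  i=20: C-U =  8 → I
  i=21: M-S = 20 → U
  i=22: W-H = 15 → P
  i=23: O-W = 18 → S
  shifts repeat with period 8: TUYCIUPS

TUYCIUPS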